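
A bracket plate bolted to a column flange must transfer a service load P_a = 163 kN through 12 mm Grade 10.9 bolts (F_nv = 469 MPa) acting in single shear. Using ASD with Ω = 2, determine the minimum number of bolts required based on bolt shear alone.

A_b = π·12²/4 = 113.1 mm².
Per-bolt allowable strength R_n/Ω = 469 × 113.1 × 1 / 1000 / 2 = 26.52 kN.
n ≥ 163 / 26.52 = 6.146 → use 7 bolts.

7 bolts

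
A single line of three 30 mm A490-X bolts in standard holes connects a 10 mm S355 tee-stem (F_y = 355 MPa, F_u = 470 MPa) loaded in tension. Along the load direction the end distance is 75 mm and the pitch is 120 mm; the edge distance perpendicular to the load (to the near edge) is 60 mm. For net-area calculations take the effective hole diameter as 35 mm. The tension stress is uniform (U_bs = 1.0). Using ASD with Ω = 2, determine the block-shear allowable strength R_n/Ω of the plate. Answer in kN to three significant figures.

421 kN

Shear plane L_v = 75 + 2·120 = 315 mm; A_gv = 315 × 10 = 3150 mm².
A_nv = (315 − 2.5·35) × 10 = 2275 mm².
A_nt = (60 − 0.5·35) × 10 = 425 mm².
0.6 F_u A_nv = 641.6 kN; 0.6 F_y A_gv = 671 kN → shear rupture governs the shear term.
R_n = 641.6 + 1.0 × 470 × 425 / 1000 = 841.3 kN.
Allowable strength R_n/Ω = 841.3 / 2 = 421 kN.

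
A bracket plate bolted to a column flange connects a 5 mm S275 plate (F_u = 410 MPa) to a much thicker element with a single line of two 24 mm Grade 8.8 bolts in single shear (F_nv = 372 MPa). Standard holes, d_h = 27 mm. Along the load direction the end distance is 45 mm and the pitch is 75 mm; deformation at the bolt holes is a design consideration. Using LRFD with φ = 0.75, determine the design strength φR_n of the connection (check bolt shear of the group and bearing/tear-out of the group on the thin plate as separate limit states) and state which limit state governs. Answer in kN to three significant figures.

Bolt shear: A_b = π·24²/4 = 452.4 mm²; R_n = 372 × 452.4 × 2 × 1 / 1000 = 336.6 kN → 0.75 × 336.6 = 252 kN.
Bearing (1.2 l_c t F_u ≤ 2.4 d t F_u): upper limit = 2.4·24·5·410 / 1000 = 118.1 kN.
  Edge l_c = 45 − 27/2 = 31.5 → r_n = 77.49 kN; interior l_c = 75 − 27 = 48 → r_n = 118.1 kN.
  R_n,bearing = 1·77.49 + 1·118.1 = 195.6 kN → 0.75 × 195.6 = 147 kN.
Bearing governs: 147 kN.

147 kN (bearing governs)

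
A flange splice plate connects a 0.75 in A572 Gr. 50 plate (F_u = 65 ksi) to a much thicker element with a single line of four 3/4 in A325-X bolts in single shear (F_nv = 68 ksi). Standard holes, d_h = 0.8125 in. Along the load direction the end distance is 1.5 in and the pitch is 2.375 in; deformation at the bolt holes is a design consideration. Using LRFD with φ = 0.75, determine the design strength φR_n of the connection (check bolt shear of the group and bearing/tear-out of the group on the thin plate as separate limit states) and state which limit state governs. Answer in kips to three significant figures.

90.1 kips (bolt shear governs)

Bolt shear: A_b = π·0.75²/4 = 0.4418 in²; R_n = 68 × 0.4418 × 4 × 1 = 120.2 kips → 0.75 × 120.2 = 90.1 kips.
Bearing (1.2 l_c t F_u ≤ 2.4 d t F_u): upper limit = 2.4·0.75·0.75·65 = 87.75 kips.
  Edge l_c = 1.5 − 0.8125/2 = 1.094 → r_n = 63.98 kips; interior l_c = 2.375 − 0.8125 = 1.562 → r_n = 87.75 kips.
  R_n,bearing = 1·63.98 + 3·87.75 = 327.2 kips → 0.75 × 327.2 = 245 kips.
Bolt shear governs: 90.1 kips.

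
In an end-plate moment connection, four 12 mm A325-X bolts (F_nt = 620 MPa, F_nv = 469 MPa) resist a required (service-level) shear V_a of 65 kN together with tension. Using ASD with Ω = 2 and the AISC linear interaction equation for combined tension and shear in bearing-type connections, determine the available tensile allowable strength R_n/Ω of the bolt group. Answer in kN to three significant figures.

A_b = π·12²/4 = 113.1 mm²; f_rv = 65 × 1000 / (4 × 113.1) = 143.7 MPa.
F'_nt = 1.3 F_nt − (Ω F_nt / F_nv) f_rv = 1.3·620 − (2·620/469)·143.7 = 426.1 MPa, capped at F_nt → F'_nt = 426.1 MPa.
R_n = F'_nt · A_b · n = 426.1 × 113.1 × 4 / 1000 = 192.8 kN.
Allowable strength R_n/Ω = 192.8 / 2 = 96.4 kN.

96.4 kN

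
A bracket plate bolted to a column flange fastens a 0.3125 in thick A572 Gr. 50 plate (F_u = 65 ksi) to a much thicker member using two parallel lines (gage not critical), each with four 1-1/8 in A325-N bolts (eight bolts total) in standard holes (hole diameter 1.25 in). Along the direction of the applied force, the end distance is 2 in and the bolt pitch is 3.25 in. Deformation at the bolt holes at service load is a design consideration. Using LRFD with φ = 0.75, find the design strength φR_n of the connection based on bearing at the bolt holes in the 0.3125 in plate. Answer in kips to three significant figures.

Per bolt r_n = 1.2 l_c t F_u ≤ 2.4 d t F_u; upper limit = 2.4 × 1.125 × 0.3125 × 65 = 54.84 kips.
Edge bolt: l_c = 2 − 1.25/2 = 1.375 in → 1.2 × 1.375 × 0.3125 × 65 = 33.52 → r_n = 33.52 kips.
Interior bolts: l_c = 3.25 − 1.25 = 2 in → 1.2 × 2 × 0.3125 × 65 = 48.75 → r_n = 48.75 kips.
R_n = 2 × 33.52 + 6 × 48.75 = 359.5 kips.
Design strength φR_n = 0.75 × 359.5 = 270 kips.

270 kips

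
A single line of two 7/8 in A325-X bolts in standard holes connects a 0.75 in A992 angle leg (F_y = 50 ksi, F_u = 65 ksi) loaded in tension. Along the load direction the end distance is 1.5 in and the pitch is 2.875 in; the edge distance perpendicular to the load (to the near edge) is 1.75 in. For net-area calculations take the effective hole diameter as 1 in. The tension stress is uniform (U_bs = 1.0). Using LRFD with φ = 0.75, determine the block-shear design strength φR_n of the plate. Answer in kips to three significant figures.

109 kips

Shear plane L_v = 1.5 + 1·2.875 = 4.375 in; A_gv = 4.375 × 0.75 = 3.281 in².
A_nv = (4.375 − 1.5·1) × 0.75 = 2.156 in².
A_nt = (1.75 − 0.5·1) × 0.75 = 0.9375 in².
0.6 F_u A_nv = 84.09 kips; 0.6 F_y A_gv = 98.44 kips → shear rupture governs the shear term.
R_n = 84.09 + 1.0 × 65 × 0.9375 = 145 kips.
Design strength φR_n = 0.75 × 145 = 109 kips.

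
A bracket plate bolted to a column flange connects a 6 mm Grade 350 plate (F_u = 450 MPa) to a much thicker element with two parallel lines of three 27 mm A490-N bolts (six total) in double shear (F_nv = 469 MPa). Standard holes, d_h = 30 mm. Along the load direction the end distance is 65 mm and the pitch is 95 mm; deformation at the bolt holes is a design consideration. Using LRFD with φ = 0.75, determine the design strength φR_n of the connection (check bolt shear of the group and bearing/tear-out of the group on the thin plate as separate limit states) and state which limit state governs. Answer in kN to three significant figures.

768 kN (bearing governs)

Bolt shear: A_b = π·27²/4 = 572.6 mm²; R_n = 469 × 572.6 × 6 × 2 / 1000 = 3222 kN → 0.75 × 3222 = 2420 kN.
Bearing (1.2 l_c t F_u ≤ 2.4 d t F_u): upper limit = 2.4·27·6·450 / 1000 = 175 kN.
  Edge l_c = 65 − 30/2 = 50 → r_n = 162 kN; interior l_c = 95 − 30 = 65 → r_n = 175 kN.
  R_n,bearing = 2·162 + 4·175 = 1024 kN → 0.75 × 1024 = 768 kN.
Bearing governs: 768 kN.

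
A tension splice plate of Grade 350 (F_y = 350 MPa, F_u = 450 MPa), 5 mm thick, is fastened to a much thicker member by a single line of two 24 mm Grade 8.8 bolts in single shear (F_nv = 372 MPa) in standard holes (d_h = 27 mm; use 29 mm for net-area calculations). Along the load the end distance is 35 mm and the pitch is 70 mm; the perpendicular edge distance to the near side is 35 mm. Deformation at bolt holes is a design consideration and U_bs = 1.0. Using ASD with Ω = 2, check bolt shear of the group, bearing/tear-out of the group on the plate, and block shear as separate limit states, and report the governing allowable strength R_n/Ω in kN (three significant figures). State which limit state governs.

64.6 kN (block shear governs)

Bolt shear: A_b = π·24²/4 = 452.4 mm²; R_n = 372 × 452.4 × 2 × 1 / 1000 = 336.6 kN → 336.6 / 2 = 168 kN.
Bearing: edge l_c = 21.5, r_n = 58.05 kN; interior l_c = 43, r_n = 116.1 kN; R_n = 58.05 + 1·116.1 = 174.2 kN → 87.1 kN.
Block shear: A_gv = 525, A_nv = 307.5, A_nt = 102.5 mm²; R_n = min(0.6F_uA_nv, 0.6F_yA_gv) + U_bs·F_u·A_nt = 129.2 kN → 64.6 kN.
Block shear governs: 64.6 kN.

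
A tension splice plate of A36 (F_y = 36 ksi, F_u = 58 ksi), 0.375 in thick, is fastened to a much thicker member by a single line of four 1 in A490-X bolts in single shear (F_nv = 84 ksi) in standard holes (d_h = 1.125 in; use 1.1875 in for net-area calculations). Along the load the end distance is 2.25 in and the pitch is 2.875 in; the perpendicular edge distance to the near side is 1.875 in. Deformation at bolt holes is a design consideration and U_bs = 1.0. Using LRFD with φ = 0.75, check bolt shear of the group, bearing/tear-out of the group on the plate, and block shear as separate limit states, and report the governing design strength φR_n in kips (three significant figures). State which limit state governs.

Bolt shear: A_b = π·1²/4 = 0.7854 in²; R_n = 84 × 0.7854 × 4 × 1 = 263.9 kips → 0.75 × 263.9 = 198 kips.
Bearing: edge l_c = 1.688, r_n = 44.04 kips; interior l_c = 1.75, r_n = 45.68 kips; R_n = 44.04 + 3·45.68 = 181.1 kips → 136 kips.
Block shear: A_gv = 4.078, A_nv = 2.52, A_nt = 0.4805 in²; R_n = min(0.6F_uA_nv, 0.6F_yA_gv) + U_bs·F_u·A_nt = 115.5 kips → 86.7 kips.
Block shear governs: 86.7 kips.

86.7 kips (block shear governs)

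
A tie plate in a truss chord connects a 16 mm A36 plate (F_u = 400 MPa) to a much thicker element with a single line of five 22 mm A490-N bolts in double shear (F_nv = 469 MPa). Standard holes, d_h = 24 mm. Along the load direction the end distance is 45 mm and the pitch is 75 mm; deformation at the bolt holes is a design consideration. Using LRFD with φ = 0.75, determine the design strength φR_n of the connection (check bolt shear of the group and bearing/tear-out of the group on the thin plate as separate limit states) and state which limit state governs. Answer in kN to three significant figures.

1200 kN (bearing governs)

Bolt shear: A_b = π·22²/4 = 380.1 mm²; R_n = 469 × 380.1 × 5 × 2 / 1000 = 1783 kN → 0.75 × 1783 = 1340 kN.
Bearing (1.2 l_c t F_u ≤ 2.4 d t F_u): upper limit = 2.4·22·16·400 / 1000 = 337.9 kN.
  Edge l_c = 45 − 24/2 = 33 → r_n = 253.4 kN; interior l_c = 75 − 24 = 51 → r_n = 337.9 kN.
  R_n,bearing = 1·253.4 + 4·337.9 = 1605 kN → 0.75 × 1605 = 1200 kN.
Bearing governs: 1200 kN.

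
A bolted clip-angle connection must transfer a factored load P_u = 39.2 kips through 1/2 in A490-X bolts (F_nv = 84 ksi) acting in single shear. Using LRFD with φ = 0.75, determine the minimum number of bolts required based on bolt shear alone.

4 bolts

A_b = π·0.5²/4 = 0.1963 in².
Per-bolt design strength φR_n = 0.75 × 84 × 0.1963 × 1 = 12.37 kips.
n ≥ 39.2 / 12.37 = 3.169 → use 4 bolts.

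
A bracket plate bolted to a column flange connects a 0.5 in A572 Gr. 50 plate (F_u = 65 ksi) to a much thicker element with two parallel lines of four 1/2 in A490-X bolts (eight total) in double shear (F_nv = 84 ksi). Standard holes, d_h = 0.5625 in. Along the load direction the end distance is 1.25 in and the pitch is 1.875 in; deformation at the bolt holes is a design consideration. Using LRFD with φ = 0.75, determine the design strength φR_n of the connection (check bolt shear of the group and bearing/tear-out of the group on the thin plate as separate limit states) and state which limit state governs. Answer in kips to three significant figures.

Bolt shear: A_b = π·0.5²/4 = 0.1963 in²; R_n = 84 × 0.1963 × 8 × 2 = 263.9 kips → 0.75 × 263.9 = 198 kips.
Bearing (1.2 l_c t F_u ≤ 2.4 d t F_u): upper limit = 2.4·0.5·0.5·65 = 39 kips.
  Edge l_c = 1.25 − 0.5625/2 = 0.9688 → r_n = 37.78 kips; interior l_c = 1.875 − 0.5625 = 1.312 → r_n = 39 kips.
  R_n,bearing = 2·37.78 + 6·39 = 309.6 kips → 0.75 × 309.6 = 232 kips.
Bolt shear governs: 198 kips.

198 kips (bolt shear governs)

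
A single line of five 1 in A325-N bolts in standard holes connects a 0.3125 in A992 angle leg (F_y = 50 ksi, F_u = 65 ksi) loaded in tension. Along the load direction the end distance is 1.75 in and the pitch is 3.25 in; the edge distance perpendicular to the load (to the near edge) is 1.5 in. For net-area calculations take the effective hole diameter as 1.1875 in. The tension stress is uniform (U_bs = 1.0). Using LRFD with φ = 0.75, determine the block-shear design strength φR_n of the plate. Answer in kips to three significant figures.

Shear plane L_v = 1.75 + 4·3.25 = 14.75 in; A_gv = 14.75 × 0.3125 = 4.609 in².
A_nv = (14.75 − 4.5·1.1875) × 0.3125 = 2.939 in².
A_nt = (1.5 − 0.5·1.1875) × 0.3125 = 0.2832 in².
0.6 F_u A_nv = 114.6 kips; 0.6 F_y A_gv = 138.3 kips → shear rupture governs the shear term.
R_n = 114.6 + 1.0 × 65 × 0.2832 = 133 kips.
Design strength φR_n = 0.75 × 133 = 99.8 kips.

99.8 kips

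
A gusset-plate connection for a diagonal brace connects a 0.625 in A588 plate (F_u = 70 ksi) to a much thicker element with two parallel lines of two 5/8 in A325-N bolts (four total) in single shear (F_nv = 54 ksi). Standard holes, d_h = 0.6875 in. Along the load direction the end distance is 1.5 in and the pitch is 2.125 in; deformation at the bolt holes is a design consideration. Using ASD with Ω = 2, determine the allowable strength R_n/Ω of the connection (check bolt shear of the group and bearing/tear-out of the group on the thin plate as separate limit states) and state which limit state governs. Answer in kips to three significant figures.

Bolt shear: A_b = π·0.625²/4 = 0.3068 in²; R_n = 54 × 0.3068 × 4 × 1 = 66.27 kips → 66.27 / 2 = 33.1 kips.
Bearing (1.2 l_c t F_u ≤ 2.4 d t F_u): upper limit = 2.4·0.625·0.625·70 = 65.62 kips.
  Edge l_c = 1.5 − 0.6875/2 = 1.156 → r_n = 60.7 kips; interior l_c = 2.125 − 0.6875 = 1.438 → r_n = 65.62 kips.
  R_n,bearing = 2·60.7 + 2·65.62 = 252.7 kips → 252.7 / 2 = 126 kips.
Bolt shear governs: 33.1 kips.

33.1 kips (bolt shear governs)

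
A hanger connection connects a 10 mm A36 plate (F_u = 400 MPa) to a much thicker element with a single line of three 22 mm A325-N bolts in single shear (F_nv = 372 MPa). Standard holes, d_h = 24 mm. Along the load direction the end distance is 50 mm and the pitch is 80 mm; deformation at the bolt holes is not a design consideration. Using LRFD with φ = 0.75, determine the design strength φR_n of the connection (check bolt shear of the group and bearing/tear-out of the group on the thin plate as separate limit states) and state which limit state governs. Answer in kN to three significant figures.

Bolt shear: A_b = π·22²/4 = 380.1 mm²; R_n = 372 × 380.1 × 3 × 1 / 1000 = 424.2 kN → 0.75 × 424.2 = 318 kN.
Bearing (1.5 l_c t F_u ≤ 3.0 d t F_u): upper limit = 3.0·22·10·400 / 1000 = 264 kN.
  Edge l_c = 50 − 24/2 = 38 → r_n = 228 kN; interior l_c = 80 − 24 = 56 → r_n = 264 kN.
  R_n,bearing = 1·228 + 2·264 = 756 kN → 0.75 × 756 = 567 kN.
Bolt shear governs: 318 kN.

318 kN (bolt shear governs)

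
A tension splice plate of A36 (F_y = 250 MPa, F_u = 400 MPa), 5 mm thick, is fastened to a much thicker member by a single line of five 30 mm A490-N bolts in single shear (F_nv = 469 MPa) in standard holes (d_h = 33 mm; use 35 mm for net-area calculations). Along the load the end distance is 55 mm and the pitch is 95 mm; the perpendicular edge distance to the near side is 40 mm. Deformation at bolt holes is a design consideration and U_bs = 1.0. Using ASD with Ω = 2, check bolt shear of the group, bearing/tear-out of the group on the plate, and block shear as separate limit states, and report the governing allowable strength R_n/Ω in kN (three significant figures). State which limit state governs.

186 kN (block shear governs)

Bolt shear: A_b = π·30²/4 = 706.9 mm²; R_n = 469 × 706.9 × 5 × 1 / 1000 = 1658 kN → 1658 / 2 = 829 kN.
Bearing: edge l_c = 38.5, r_n = 92.4 kN; interior l_c = 62, r_n = 144 kN; R_n = 92.4 + 4·144 = 668.4 kN → 334 kN.
Block shear: A_gv = 2175, A_nv = 1388, A_nt = 112.5 mm²; R_n = min(0.6F_uA_nv, 0.6F_yA_gv) + U_bs·F_u·A_nt = 371.2 kN → 186 kN.
Block shear governs: 186 kN.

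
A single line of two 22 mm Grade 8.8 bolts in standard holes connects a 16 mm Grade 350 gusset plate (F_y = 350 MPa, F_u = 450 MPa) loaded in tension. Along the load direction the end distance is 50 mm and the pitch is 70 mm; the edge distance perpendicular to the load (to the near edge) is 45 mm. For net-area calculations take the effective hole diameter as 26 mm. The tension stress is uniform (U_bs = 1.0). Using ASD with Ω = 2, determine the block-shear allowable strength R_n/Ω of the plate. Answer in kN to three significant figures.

290 kN

Shear plane L_v = 50 + 1·70 = 120 mm; A_gv = 120 × 16 = 1920 mm².
A_nv = (120 − 1.5·26) × 16 = 1296 mm².
A_nt = (45 − 0.5·26) × 16 = 512 mm².
0.6 F_u A_nv = 349.9 kN; 0.6 F_y A_gv = 403.2 kN → shear rupture governs the shear term.
R_n = 349.9 + 1.0 × 450 × 512 / 1000 = 580.3 kN.
Allowable strength R_n/Ω = 580.3 / 2 = 290 kN.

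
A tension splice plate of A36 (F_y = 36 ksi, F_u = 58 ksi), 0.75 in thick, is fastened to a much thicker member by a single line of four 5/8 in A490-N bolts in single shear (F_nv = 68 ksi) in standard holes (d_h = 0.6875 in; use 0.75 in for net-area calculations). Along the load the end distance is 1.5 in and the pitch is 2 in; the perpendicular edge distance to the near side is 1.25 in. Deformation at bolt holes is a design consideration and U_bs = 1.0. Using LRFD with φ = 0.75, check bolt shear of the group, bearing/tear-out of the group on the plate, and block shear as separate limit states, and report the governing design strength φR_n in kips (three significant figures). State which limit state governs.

Bolt shear: A_b = π·0.625²/4 = 0.3068 in²; R_n = 68 × 0.3068 × 4 × 1 = 83.45 kips → 0.75 × 83.45 = 62.6 kips.
Bearing: edge l_c = 1.156, r_n = 60.36 kips; interior l_c = 1.312, r_n = 65.25 kips; R_n = 60.36 + 3·65.25 = 256.1 kips → 192 kips.
Block shear: A_gv = 5.625, A_nv = 3.656, A_nt = 0.6562 in²; R_n = min(0.6F_uA_nv, 0.6F_yA_gv) + U_bs·F_u·A_nt = 159.6 kips → 120 kips.
Bolt shear governs: 62.6 kips.

62.6 kips (bolt shear governs)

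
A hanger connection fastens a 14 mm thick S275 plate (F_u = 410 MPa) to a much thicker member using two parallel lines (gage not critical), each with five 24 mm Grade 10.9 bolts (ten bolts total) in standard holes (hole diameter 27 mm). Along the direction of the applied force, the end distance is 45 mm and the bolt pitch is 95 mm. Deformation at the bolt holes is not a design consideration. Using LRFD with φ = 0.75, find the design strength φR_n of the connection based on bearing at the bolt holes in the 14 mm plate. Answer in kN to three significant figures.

Per bolt r_n = 1.5 l_c t F_u ≤ 3.0 d t F_u; upper limit = 3.0 × 24 × 14 × 410 / 1000 = 413.3 kN.
Edge bolt: l_c = 45 − 27/2 = 31.5 mm → 1.5 × 31.5 × 14 × 410 / 1000 = 271.2 → r_n = 271.2 kN.
Interior bolts: l_c = 95 − 27 = 68 mm → 1.5 × 68 × 14 × 410 / 1000 = 585.5 → r_n = 413.3 kN.
R_n = 2 × 271.2 + 8 × 413.3 = 3849 kN.
Design strength φR_n = 0.75 × 3849 = 2890 kN.

2890 kN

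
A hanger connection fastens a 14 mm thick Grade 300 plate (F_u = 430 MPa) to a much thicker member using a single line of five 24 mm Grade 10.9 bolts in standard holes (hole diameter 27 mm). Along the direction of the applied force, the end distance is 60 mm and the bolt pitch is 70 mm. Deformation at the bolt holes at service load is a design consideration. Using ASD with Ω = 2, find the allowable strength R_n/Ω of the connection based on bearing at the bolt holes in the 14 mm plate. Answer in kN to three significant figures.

Per bolt r_n = 1.2 l_c t F_u ≤ 2.4 d t F_u; upper limit = 2.4 × 24 × 14 × 430 / 1000 = 346.8 kN.
Edge bolt: l_c = 60 − 27/2 = 46.5 mm → 1.2 × 46.5 × 14 × 430 / 1000 = 335.9 → r_n = 335.9 kN.
Interior bolts: l_c = 70 − 27 = 43 mm → 1.2 × 43 × 14 × 430 / 1000 = 310.6 → r_n = 310.6 kN.
R_n = 1 × 335.9 + 4 × 310.6 = 1578 kN.
Allowable strength R_n/Ω = 1578 / 2 = 789 kN.

789 kN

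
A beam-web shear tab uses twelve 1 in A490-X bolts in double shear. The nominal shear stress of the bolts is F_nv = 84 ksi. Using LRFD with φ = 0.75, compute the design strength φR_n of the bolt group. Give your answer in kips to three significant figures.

1190 kips

A_b = π × 1² / 4 = 0.7854 in².
R_n = F_nv · A_b · n · n_s = 84 × 0.7854 × 12 × 2 = 1583 kips.
Design strength φR_n = 0.75 × 1583 = 1190 kips.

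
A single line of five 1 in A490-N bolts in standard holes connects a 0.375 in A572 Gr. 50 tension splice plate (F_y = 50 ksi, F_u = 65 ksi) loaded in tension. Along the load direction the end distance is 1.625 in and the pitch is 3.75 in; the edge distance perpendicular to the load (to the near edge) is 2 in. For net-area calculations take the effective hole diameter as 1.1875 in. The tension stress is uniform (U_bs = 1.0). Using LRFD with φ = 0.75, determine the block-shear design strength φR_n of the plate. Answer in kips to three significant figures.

Shear plane L_v = 1.625 + 4·3.75 = 16.62 in; A_gv = 16.62 × 0.375 = 6.234 in².
A_nv = (16.62 − 4.5·1.1875) × 0.375 = 4.23 in².
A_nt = (2 − 0.5·1.1875) × 0.375 = 0.5273 in².
0.6 F_u A_nv = 165 kips; 0.6 F_y A_gv = 187 kips → shear rupture governs the shear term.
R_n = 165 + 1.0 × 65 × 0.5273 = 199.3 kips.
Design strength φR_n = 0.75 × 199.3 = 149 kips.

149 kips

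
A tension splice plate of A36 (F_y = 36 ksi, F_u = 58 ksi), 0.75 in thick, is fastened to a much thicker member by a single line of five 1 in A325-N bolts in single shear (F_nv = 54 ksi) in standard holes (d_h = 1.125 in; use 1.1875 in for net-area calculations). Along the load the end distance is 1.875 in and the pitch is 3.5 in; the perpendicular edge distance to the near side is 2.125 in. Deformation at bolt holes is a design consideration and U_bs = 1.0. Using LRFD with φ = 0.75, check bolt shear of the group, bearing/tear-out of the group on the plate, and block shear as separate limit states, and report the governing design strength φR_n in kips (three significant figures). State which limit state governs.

159 kips (bolt shear governs)

Bolt shear: A_b = π·1²/4 = 0.7854 in²; R_n = 54 × 0.7854 × 5 × 1 = 212.1 kips → 0.75 × 212.1 = 159 kips.
Bearing: edge l_c = 1.312, r_n = 68.51 kips; interior l_c = 2.375, r_n = 104.4 kips; R_n = 68.51 + 4·104.4 = 486.1 kips → 365 kips.
Block shear: A_gv = 11.91, A_nv = 7.898, A_nt = 1.148 in²; R_n = min(0.6F_uA_nv, 0.6F_yA_gv) + U_bs·F_u·A_nt = 323.8 kips → 243 kips.
Bolt shear governs: 159 kips.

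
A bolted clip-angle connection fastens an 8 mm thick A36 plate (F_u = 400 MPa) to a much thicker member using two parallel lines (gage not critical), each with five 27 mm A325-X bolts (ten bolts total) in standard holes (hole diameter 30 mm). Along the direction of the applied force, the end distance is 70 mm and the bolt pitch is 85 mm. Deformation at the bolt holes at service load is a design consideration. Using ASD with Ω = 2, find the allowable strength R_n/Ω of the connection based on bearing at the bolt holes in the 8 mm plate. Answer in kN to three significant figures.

Per bolt r_n = 1.2 l_c t F_u ≤ 2.4 d t F_u; upper limit = 2.4 × 27 × 8 × 400 / 1000 = 207.4 kN.
Edge bolt: l_c = 70 − 30/2 = 55 mm → 1.2 × 55 × 8 × 400 / 1000 = 211.2 → r_n = 207.4 kN.
Interior bolts: l_c = 85 − 30 = 55 mm → 1.2 × 55 × 8 × 400 / 1000 = 211.2 → r_n = 207.4 kN.
R_n = 2 × 207.4 + 8 × 207.4 = 2074 kN.
Allowable strength R_n/Ω = 2074 / 2 = 1040 kN.

1040 kN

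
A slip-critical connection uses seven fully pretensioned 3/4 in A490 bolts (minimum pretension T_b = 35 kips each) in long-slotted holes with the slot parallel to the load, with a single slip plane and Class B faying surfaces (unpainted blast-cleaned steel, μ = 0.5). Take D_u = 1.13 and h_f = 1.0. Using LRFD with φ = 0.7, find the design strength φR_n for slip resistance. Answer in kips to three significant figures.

R_n = μ · D_u · h_f · T_b · n_s · n_b = 0.5 × 1.13 × 1.0 × 35 × 1 × 7 = 138.4 kips.
Design strength φR_n = 0.7 × 138.4 = 96.9 kips.

96.9 kips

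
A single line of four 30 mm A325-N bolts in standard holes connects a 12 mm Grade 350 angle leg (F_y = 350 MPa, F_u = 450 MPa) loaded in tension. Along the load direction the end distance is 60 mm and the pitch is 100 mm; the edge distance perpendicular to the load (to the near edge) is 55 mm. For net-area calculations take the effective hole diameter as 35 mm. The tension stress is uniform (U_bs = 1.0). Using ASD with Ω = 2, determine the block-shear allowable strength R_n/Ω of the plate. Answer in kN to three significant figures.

Shear plane L_v = 60 + 3·100 = 360 mm; A_gv = 360 × 12 = 4320 mm².
A_nv = (360 − 3.5·35) × 12 = 2850 mm².
A_nt = (55 − 0.5·35) × 12 = 450 mm².
0.6 F_u A_nv = 769.5 kN; 0.6 F_y A_gv = 907.2 kN → shear rupture governs the shear term.
R_n = 769.5 + 1.0 × 450 × 450 / 1000 = 972 kN.
Allowable strength R_n/Ω = 972 / 2 = 486 kN.

486 kN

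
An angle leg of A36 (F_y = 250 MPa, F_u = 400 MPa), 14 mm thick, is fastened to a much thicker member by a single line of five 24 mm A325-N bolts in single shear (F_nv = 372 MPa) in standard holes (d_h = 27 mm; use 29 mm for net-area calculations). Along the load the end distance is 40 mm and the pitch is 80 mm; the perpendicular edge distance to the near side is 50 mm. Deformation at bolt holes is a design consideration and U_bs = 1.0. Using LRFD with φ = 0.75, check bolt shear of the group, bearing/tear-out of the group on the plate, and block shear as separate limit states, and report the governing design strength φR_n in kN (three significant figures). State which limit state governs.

631 kN (bolt shear governs)

Bolt shear: A_b = π·24²/4 = 452.4 mm²; R_n = 372 × 452.4 × 5 × 1 / 1000 = 841.4 kN → 0.75 × 841.4 = 631 kN.
Bearing: edge l_c = 26.5, r_n = 178.1 kN; interior l_c = 53, r_n = 322.6 kN; R_n = 178.1 + 4·322.6 = 1468 kN → 1100 kN.
Block shear: A_gv = 5040, A_nv = 3213, A_nt = 497 mm²; R_n = min(0.6F_uA_nv, 0.6F_yA_gv) + U_bs·F_u·A_nt = 954.8 kN → 716 kN.
Bolt shear governs: 631 kN.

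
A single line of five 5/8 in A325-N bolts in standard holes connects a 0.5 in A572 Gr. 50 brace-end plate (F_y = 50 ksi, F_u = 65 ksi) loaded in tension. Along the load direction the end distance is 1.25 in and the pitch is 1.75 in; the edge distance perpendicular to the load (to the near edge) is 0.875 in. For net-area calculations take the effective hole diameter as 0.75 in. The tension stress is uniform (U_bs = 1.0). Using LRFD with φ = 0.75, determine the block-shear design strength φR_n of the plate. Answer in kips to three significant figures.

Shear plane L_v = 1.25 + 4·1.75 = 8.25 in; A_gv = 8.25 × 0.5 = 4.125 in².
A_nv = (8.25 − 4.5·0.75) × 0.5 = 2.438 in².
A_nt = (0.875 − 0.5·0.75) × 0.5 = 0.25 in².
0.6 F_u A_nv = 95.06 kips; 0.6 F_y A_gv = 123.8 kips → shear rupture governs the shear term.
R_n = 95.06 + 1.0 × 65 × 0.25 = 111.3 kips.
Design strength φR_n = 0.75 × 111.3 = 83.5 kips.

83.5 kips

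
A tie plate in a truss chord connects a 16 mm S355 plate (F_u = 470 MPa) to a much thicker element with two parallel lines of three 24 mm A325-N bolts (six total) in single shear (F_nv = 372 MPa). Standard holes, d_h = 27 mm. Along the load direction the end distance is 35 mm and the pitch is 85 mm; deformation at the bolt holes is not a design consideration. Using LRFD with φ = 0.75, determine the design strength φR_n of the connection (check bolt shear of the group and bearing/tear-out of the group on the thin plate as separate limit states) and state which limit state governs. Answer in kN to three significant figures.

Bolt shear: A_b = π·24²/4 = 452.4 mm²; R_n = 372 × 452.4 × 6 × 1 / 1000 = 1010 kN → 0.75 × 1010 = 757 kN.
Bearing (1.5 l_c t F_u ≤ 3.0 d t F_u): upper limit = 3.0·24·16·470 / 1000 = 541.4 kN.
  Edge l_c = 35 − 27/2 = 21.5 → r_n = 242.5 kN; interior l_c = 85 − 27 = 58 → r_n = 541.4 kN.
  R_n,bearing = 2·242.5 + 4·541.4 = 2651 kN → 0.75 × 2651 = 1990 kN.
Bolt shear governs: 757 kN.

757 kN (bolt shear governs)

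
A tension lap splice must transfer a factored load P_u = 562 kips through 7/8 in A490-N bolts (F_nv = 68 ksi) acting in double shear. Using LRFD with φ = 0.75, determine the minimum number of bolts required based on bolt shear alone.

A_b = π·0.875²/4 = 0.6013 in².
Per-bolt design strength φR_n = 0.75 × 68 × 0.6013 × 2 = 61.33 kips.
n ≥ 562 / 61.33 = 9.163 → use 10 bolts.

10 bolts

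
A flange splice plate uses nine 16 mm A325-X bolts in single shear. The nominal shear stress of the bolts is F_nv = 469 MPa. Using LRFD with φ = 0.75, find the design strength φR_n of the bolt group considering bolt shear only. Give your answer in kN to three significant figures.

637 kN

A_b = π × 16² / 4 = 201.1 mm².
R_n = F_nv · A_b · n · n_s = 469 × 201.1 × 9 × 1 / 1000 = 848.7 kN.
Design strength φR_n = 0.75 × 848.7 = 637 kN.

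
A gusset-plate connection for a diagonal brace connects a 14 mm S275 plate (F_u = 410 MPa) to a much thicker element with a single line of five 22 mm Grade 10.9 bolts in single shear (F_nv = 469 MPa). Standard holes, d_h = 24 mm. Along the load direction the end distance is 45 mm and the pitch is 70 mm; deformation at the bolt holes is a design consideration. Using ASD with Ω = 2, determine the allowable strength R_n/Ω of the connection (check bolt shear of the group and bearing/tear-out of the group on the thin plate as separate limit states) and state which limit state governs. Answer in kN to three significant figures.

446 kN (bolt shear governs)

Bolt shear: A_b = π·22²/4 = 380.1 mm²; R_n = 469 × 380.1 × 5 × 1 / 1000 = 891.4 kN → 891.4 / 2 = 446 kN.
Bearing (1.2 l_c t F_u ≤ 2.4 d t F_u): upper limit = 2.4·22·14·410 / 1000 = 303.1 kN.
  Edge l_c = 45 − 24/2 = 33 → r_n = 227.3 kN; interior l_c = 70 − 24 = 46 → r_n = 303.1 kN.
  R_n,bearing = 1·227.3 + 4·303.1 = 1440 kN → 1440 / 2 = 720 kN.
Bolt shear governs: 446 kN.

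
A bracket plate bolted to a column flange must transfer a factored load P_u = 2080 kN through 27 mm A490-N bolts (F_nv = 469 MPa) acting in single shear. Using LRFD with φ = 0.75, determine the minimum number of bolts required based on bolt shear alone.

A_b = π·27²/4 = 572.6 mm².
Per-bolt design strength φR_n = 0.75 × 469 × 572.6 × 1 / 1000 = 201.4 kN.
n ≥ 2080 / 201.4 = 10.33 → use 11 bolts.

11 bolts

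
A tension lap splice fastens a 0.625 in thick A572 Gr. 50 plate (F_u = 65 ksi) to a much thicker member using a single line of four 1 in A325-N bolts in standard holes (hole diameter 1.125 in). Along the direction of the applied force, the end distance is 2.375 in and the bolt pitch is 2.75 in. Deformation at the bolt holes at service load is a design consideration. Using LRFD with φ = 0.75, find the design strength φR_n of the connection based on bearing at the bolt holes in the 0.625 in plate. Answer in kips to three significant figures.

Per bolt r_n = 1.2 l_c t F_u ≤ 2.4 d t F_u; upper limit = 2.4 × 1 × 0.625 × 65 = 97.5 kips.
Edge bolt: l_c = 2.375 − 1.125/2 = 1.812 in → 1.2 × 1.812 × 0.625 × 65 = 88.36 → r_n = 88.36 kips.
Interior bolts: l_c = 2.75 − 1.125 = 1.625 in → 1.2 × 1.625 × 0.625 × 65 = 79.22 → r_n = 79.22 kips.
R_n = 1 × 88.36 + 3 × 79.22 = 326 kips.
Design strength φR_n = 0.75 × 326 = 245 kips.

245 kips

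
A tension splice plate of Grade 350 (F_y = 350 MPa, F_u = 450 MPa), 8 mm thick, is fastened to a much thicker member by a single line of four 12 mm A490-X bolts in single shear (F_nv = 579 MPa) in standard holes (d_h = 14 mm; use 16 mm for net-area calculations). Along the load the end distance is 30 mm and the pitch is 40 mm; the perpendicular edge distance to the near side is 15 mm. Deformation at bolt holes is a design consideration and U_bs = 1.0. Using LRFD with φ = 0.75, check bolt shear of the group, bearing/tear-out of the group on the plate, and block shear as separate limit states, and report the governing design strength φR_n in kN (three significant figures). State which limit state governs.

Bolt shear: A_b = π·12²/4 = 113.1 mm²; R_n = 579 × 113.1 × 4 × 1 / 1000 = 261.9 kN → 0.75 × 261.9 = 196 kN.
Bearing: edge l_c = 23, r_n = 99.36 kN; interior l_c = 26, r_n = 103.7 kN; R_n = 99.36 + 3·103.7 = 410.4 kN → 308 kN.
Block shear: A_gv = 1200, A_nv = 752, A_nt = 56 mm²; R_n = min(0.6F_uA_nv, 0.6F_yA_gv) + U_bs·F_u·A_nt = 228.2 kN → 171 kN.
Block shear governs: 171 kN.

171 kN (block shear governs)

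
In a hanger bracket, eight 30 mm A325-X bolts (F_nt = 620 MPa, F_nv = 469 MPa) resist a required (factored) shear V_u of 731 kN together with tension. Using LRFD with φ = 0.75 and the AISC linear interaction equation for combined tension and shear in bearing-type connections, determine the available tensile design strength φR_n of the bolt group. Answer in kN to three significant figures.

A_b = π·30²/4 = 706.9 mm²; f_rv = 731 × 1000 / (8 × 706.9) = 129.3 MPa.
F'_nt = 1.3 F_nt − (F_nt / φF_nv) f_rv = 1.3·620 − (620/(0.75·469))·129.3 = 578.1 MPa, capped at F_nt → F'_nt = 578.1 MPa.
R_n = F'_nt · A_b · n = 578.1 × 706.9 × 8 / 1000 = 3269 kN.
Design strength φR_n = 0.75 × 3269 = 2450 kN.

2450 kN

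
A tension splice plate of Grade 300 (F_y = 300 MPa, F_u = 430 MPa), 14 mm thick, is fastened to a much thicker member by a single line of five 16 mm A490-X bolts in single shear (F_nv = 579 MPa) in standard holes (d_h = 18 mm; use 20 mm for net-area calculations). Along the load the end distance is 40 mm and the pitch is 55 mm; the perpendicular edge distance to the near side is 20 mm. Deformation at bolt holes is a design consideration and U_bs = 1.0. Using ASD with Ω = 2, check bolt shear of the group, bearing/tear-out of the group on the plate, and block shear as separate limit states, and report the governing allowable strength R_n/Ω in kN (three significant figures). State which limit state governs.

Bolt shear: A_b = π·16²/4 = 201.1 mm²; R_n = 579 × 201.1 × 5 × 1 / 1000 = 582.1 kN → 582.1 / 2 = 291 kN.
Bearing: edge l_c = 31, r_n = 223.9 kN; interior l_c = 37, r_n = 231.2 kN; R_n = 223.9 + 4·231.2 = 1149 kN → 574 kN.
Block shear: A_gv = 3640, A_nv = 2380, A_nt = 140 mm²; R_n = min(0.6F_uA_nv, 0.6F_yA_gv) + U_bs·F_u·A_nt = 674.2 kN → 337 kN.
Bolt shear governs: 291 kN.

291 kN (bolt shear governs)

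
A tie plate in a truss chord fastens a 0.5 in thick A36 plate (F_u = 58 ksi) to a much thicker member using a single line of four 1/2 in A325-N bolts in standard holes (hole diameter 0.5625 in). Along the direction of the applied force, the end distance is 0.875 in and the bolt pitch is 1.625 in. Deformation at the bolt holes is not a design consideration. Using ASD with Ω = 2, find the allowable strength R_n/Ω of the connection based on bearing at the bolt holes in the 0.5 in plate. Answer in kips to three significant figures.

78.2 kips

Per bolt r_n = 1.5 l_c t F_u ≤ 3.0 d t F_u; upper limit = 3.0 × 0.5 × 0.5 × 58 = 43.5 kips.
Edge bolt: l_c = 0.875 − 0.5625/2 = 0.5938 in → 1.5 × 0.5938 × 0.5 × 58 = 25.83 → r_n = 25.83 kips.
Interior bolts: l_c = 1.625 − 0.5625 = 1.062 in → 1.5 × 1.062 × 0.5 × 58 = 46.22 → r_n = 43.5 kips.
R_n = 1 × 25.83 + 3 × 43.5 = 156.3 kips.
Allowable strength R_n/Ω = 156.3 / 2 = 78.2 kips.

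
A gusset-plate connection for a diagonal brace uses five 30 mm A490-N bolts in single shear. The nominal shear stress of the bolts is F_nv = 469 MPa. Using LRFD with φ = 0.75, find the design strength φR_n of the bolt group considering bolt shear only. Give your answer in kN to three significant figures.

1240 kN

A_b = π × 30² / 4 = 706.9 mm².
R_n = F_nv · A_b · n · n_s = 469 × 706.9 × 5 × 1 / 1000 = 1658 kN.
Design strength φR_n = 0.75 × 1658 = 1240 kN.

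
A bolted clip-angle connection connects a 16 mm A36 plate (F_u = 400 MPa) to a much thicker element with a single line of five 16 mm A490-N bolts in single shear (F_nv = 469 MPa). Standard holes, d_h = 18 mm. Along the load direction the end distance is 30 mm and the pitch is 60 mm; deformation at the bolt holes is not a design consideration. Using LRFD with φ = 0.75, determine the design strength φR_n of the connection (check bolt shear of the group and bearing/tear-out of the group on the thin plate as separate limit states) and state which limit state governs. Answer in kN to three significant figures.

354 kN (bolt shear governs)

Bolt shear: A_b = π·16²/4 = 201.1 mm²; R_n = 469 × 201.1 × 5 × 1 / 1000 = 471.5 kN → 0.75 × 471.5 = 354 kN.
Bearing (1.5 l_c t F_u ≤ 3.0 d t F_u): upper limit = 3.0·16·16·400 / 1000 = 307.2 kN.
  Edge l_c = 30 − 18/2 = 21 → r_n = 201.6 kN; interior l_c = 60 − 18 = 42 → r_n = 307.2 kN.
  R_n,bearing = 1·201.6 + 4·307.2 = 1430 kN → 0.75 × 1430 = 1070 kN.
Bolt shear governs: 354 kN.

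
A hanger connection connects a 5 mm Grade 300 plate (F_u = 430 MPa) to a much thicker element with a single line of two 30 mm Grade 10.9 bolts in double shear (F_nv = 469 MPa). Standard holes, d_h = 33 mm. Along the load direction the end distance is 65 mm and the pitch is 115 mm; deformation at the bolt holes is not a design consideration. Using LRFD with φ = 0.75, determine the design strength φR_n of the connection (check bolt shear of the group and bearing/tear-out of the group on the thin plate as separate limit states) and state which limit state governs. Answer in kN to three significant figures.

262 kN (bearing governs)

Bolt shear: A_b = π·30²/4 = 706.9 mm²; R_n = 469 × 706.9 × 2 × 2 / 1000 = 1326 kN → 0.75 × 1326 = 995 kN.
Bearing (1.5 l_c t F_u ≤ 3.0 d t F_u): upper limit = 3.0·30·5·430 / 1000 = 193.5 kN.
  Edge l_c = 65 − 33/2 = 48.5 → r_n = 156.4 kN; interior l_c = 115 − 33 = 82 → r_n = 193.5 kN.
  R_n,bearing = 1·156.4 + 1·193.5 = 349.9 kN → 0.75 × 349.9 = 262 kN.
Bearing governs: 262 kN.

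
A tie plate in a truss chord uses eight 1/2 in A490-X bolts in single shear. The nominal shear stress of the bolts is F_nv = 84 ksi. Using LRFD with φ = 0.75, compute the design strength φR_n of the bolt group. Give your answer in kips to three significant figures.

99 kips

A_b = π × 0.5² / 4 = 0.1963 in².
R_n = F_nv · A_b · n · n_s = 84 × 0.1963 × 8 × 1 = 131.9 kips.
Design strength φR_n = 0.75 × 131.9 = 99 kips.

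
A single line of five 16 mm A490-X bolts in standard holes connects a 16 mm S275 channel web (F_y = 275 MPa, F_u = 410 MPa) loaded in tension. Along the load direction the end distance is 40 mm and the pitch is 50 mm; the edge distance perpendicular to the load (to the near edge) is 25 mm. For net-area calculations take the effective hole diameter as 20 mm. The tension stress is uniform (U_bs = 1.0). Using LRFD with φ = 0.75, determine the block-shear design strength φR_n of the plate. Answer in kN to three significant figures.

517 kN

Shear plane L_v = 40 + 4·50 = 240 mm; A_gv = 240 × 16 = 3840 mm².
A_nv = (240 − 4.5·20) × 16 = 2400 mm².
A_nt = (25 − 0.5·20) × 16 = 240 mm².
0.6 F_u A_nv = 590.4 kN; 0.6 F_y A_gv = 633.6 kN → shear rupture governs the shear term.
R_n = 590.4 + 1.0 × 410 × 240 / 1000 = 688.8 kN.
Design strength φR_n = 0.75 × 688.8 = 517 kN.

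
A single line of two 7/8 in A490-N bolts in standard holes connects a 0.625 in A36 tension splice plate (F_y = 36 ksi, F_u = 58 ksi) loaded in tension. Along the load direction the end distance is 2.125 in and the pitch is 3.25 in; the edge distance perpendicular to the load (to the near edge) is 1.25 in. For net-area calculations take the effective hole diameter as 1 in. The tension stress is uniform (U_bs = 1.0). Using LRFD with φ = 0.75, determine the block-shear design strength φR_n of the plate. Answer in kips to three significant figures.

74.8 kips

Shear plane L_v = 2.125 + 1·3.25 = 5.375 in; A_gv = 5.375 × 0.625 = 3.359 in².
A_nv = (5.375 − 1.5·1) × 0.625 = 2.422 in².
A_nt = (1.25 − 0.5·1) × 0.625 = 0.4688 in².
0.6 F_u A_nv = 84.28 kips; 0.6 F_y A_gv = 72.56 kips → shear yielding governs the shear term.
R_n = 72.56 + 1.0 × 58 × 0.4688 = 99.75 kips.
Design strength φR_n = 0.75 × 99.75 = 74.8 kips.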